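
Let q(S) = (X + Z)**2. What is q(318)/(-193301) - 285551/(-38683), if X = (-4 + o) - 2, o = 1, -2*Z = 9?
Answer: 220775210841/29909850332 ≈ 7.3814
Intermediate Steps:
Z = -9/2 (Z = -1/2*9 = -9/2 ≈ -4.5000)
X = -5 (X = (-4 + 1) - 2 = -3 - 2 = -5)
q(S) = 361/4 (q(S) = (-5 - 9/2)**2 = (-19/2)**2 = 361/4)
q(318)/(-193301) - 285551/(-38683) = (361/4)/(-193301) - 285551/(-38683) = (361/4)*(-1/193301) - 285551*(-1/38683) = -361/773204 + 285551/38683 = 220775210841/29909850332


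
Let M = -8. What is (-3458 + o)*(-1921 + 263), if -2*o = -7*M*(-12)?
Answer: 5176276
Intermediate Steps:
o = 336 (o = -(-7*(-8))*(-12)/2 = -28*(-12) = -½*(-672) = 336)
(-3458 + o)*(-1921 + 263) = (-3458 + 336)*(-1921 + 263) = -3122*(-1658) = 5176276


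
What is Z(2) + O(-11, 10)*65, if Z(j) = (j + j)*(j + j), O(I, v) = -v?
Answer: -634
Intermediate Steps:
Z(j) = 4*j² (Z(j) = (2*j)*(2*j) = 4*j²)
Z(2) + O(-11, 10)*65 = 4*2² - 1*10*65 = 4*4 - 10*65 = 16 - 650 = -634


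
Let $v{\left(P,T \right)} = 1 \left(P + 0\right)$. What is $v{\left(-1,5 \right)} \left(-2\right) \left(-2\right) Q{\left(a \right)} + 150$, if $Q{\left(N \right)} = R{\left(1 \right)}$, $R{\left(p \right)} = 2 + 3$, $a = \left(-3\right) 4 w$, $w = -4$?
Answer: $130$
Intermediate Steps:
$v{\left(P,T \right)} = P$ ($v{\left(P,T \right)} = 1 P = P$)
$a = 48$ ($a = \left(-3\right) 4 \left(-4\right) = \left(-12\right) \left(-4\right) = 48$)
$R{\left(p \right)} = 5$
$Q{\left(N \right)} = 5$
$v{\left(-1,5 \right)} \left(-2\right) \left(-2\right) Q{\left(a \right)} + 150 = \left(-1\right) \left(-2\right) \left(-2\right) 5 + 150 = 2 \left(-2\right) 5 + 150 = \left(-4\right) 5 + 150 = -20 + 150 = 130$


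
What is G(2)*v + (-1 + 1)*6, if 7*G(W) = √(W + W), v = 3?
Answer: 6/7 ≈ 0.85714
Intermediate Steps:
G(W) = √2*√W/7 (G(W) = √(W + W)/7 = √(2*W)/7 = (√2*√W)/7 = √2*√W/7)
G(2)*v + (-1 + 1)*6 = (√2*√2/7)*3 + (-1 + 1)*6 = (2/7)*3 + 0*6 = 6/7 + 0 = 6/7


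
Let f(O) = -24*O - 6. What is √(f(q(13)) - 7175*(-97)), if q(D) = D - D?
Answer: √695969 ≈ 834.25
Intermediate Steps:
q(D) = 0
f(O) = -6 - 24*O
√(f(q(13)) - 7175*(-97)) = √((-6 - 24*0) - 7175*(-97)) = √((-6 + 0) + 695975) = √(-6 + 695975) = √695969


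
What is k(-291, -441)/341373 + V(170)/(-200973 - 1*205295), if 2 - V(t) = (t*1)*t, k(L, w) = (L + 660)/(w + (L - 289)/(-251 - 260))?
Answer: 369548104143287/5195541429642374 ≈ 0.071128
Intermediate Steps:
k(L, w) = (660 + L)/(289/511 + w - L/511) (k(L, w) = (660 + L)/(w + (-289 + L)/(-511)) = (660 + L)/(w + (-289 + L)*(-1/511)) = (660 + L)/(w + (289/511 - L/511)) = (660 + L)/(289/511 + w - L/511))
V(t) = 2 - t² (V(t) = 2 - t*1*t = 2 - t*t = 2 - t²)
k(-291, -441)/341373 + V(170)/(-200973 - 1*205295) = (511*(660 - 291)/(289 - 1*(-291) + 511*(-441)))/341373 + (2 - 1*170²)/(-200973 - 1*205295) = (511*369/(289 + 291 - 225351))*(1/341373) + (2 - 1*28900)/(-200973 - 205295) = (511*369/(-224771))*(1/341373) + (2 - 28900)/(-406268) = (511*(-1/224771)*369)*(1/341373) - 28898*(-1/406268) = -188559/224771*1/341373 + 14449/203134 = -62853/25576916861 + 14449/203134 = 369548104143287/5195541429642374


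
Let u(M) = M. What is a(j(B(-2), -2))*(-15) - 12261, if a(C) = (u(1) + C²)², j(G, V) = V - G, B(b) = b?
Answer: -12276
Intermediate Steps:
a(C) = (1 + C²)²
a(j(B(-2), -2))*(-15) - 12261 = (1 + (-2 - 1*(-2))²)²*(-15) - 12261 = (1 + (-2 + 2)²)²*(-15) - 12261 = (1 + 0²)²*(-15) - 12261 = (1 + 0)²*(-15) - 12261 = 1²*(-15) - 12261 = 1*(-15) - 12261 = -15 - 12261 = -12276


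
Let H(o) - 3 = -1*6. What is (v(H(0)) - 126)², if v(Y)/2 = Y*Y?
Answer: 11664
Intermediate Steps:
H(o) = -3 (H(o) = 3 - 1*6 = 3 - 6 = -3)
v(Y) = 2*Y² (v(Y) = 2*(Y*Y) = 2*Y²)
(v(H(0)) - 126)² = (2*(-3)² - 126)² = (2*9 - 126)² = (18 - 126)² = (-108)² = 11664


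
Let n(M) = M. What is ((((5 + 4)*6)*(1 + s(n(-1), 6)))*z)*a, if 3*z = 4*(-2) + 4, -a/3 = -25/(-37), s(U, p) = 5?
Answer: 32400/37 ≈ 875.68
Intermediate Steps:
a = -75/37 (a = -(-75)/(-37) = -(-75)*(-1)/37 = -3*25/37 = -75/37 ≈ -2.0270)
z = -4/3 (z = (4*(-2) + 4)/3 = (-8 + 4)/3 = (⅓)*(-4) = -4/3 ≈ -1.3333)
((((5 + 4)*6)*(1 + s(n(-1), 6)))*z)*a = ((((5 + 4)*6)*(1 + 5))*(-4/3))*(-75/37) = (((9*6)*6)*(-4/3))*(-75/37) = ((54*6)*(-4/3))*(-75/37) = (324*(-4/3))*(-75/37) = -432*(-75/37) = 32400/37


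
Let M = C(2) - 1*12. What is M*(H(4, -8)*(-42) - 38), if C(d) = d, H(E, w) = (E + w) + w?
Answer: -4660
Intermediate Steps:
H(E, w) = E + 2*w
M = -10 (M = 2 - 1*12 = 2 - 12 = -10)
M*(H(4, -8)*(-42) - 38) = -10*((4 + 2*(-8))*(-42) - 38) = -10*((4 - 16)*(-42) - 38) = -10*(-12*(-42) - 38) = -10*(504 - 38) = -10*466 = -4660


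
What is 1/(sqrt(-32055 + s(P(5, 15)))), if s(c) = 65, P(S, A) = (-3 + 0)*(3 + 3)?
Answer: -I*sqrt(31990)/31990 ≈ -0.005591*I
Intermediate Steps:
P(S, A) = -18 (P(S, A) = -3*6 = -18)
1/(sqrt(-32055 + s(P(5, 15)))) = 1/(sqrt(-32055 + 65)) = 1/(sqrt(-31990)) = 1/(I*sqrt(31990)) = -I*sqrt(31990)/31990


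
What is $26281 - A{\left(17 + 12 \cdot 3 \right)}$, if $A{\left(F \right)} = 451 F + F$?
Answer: $2325$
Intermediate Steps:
$A{\left(F \right)} = 452 F$
$26281 - A{\left(17 + 12 \cdot 3 \right)} = 26281 - 452 \left(17 + 12 \cdot 3\right) = 26281 - 452 \left(17 + 36\right) = 26281 - 452 \cdot 53 = 26281 - 23956 = 2325$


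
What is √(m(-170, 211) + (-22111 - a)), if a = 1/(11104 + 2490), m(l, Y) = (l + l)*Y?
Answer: I*√17343367869030/13594 ≈ 306.35*I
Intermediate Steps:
m(l, Y) = 2*Y*l (m(l, Y) = (2*l)*Y = 2*Y*l)
a = 1/13594 ≈ 7.3562e-5
√(m(-170, 211) + (-22111 - a)) = √(2*211*(-170) + (-22111 - 1*1/13594)) = √(-71740 + (-22111 - 1/13594)) = √(-71740 - 300576935/13594) = √(-1275810495/13594) = I*√17343367869030/13594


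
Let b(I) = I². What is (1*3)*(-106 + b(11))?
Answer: 45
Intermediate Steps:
(1*3)*(-106 + b(11)) = (1*3)*(-106 + 11²) = 3*(-106 + 121) = 3*15 = 45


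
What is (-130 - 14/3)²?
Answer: 163216/9 ≈ 18135.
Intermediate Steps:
(-130 - 14/3)² = (-404/3)² = 163216/9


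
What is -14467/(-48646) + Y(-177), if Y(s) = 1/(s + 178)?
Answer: 63113/48646 ≈ 1.2974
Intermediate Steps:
Y(s) = 1/(178 + s)
-14467/(-48646) + Y(-177) = -14467/(-48646) + 1/(178 - 177) = -14467*(-1/48646) + 1/1 = 14467/48646 + 1 = 63113/48646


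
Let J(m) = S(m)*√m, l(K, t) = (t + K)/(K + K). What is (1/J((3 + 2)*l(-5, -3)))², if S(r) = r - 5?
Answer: ¼ ≈ 0.25000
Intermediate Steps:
S(r) = -5 + r
l(K, t) = (K + t)/(2*K) (l(K, t) = (K + t)/((2*K)) = (K + t)*(1/(2*K)) = (K + t)/(2*K))
J(m) = √m*(-5 + m) (J(m) = (-5 + m)*√m = √m*(-5 + m))
(1/J((3 + 2)*l(-5, -3)))² = (1/(√((3 + 2)*((½)*(-5 - 3)/(-5)))*(-5 + (3 + 2)*((½)*(-5 - 3)/(-5)))))² = (1/(√(5*((½)*(-⅕)*(-8)))*(-5 + 5*((½)*(-⅕)*(-8)))))² = (1/(√(5*(⅘))*(-5 + 5*(⅘))))² = (1/(√4*(-5 + 4)))² = (1/(2*(-1)))² = (1/(-2))² = (-½)² = ¼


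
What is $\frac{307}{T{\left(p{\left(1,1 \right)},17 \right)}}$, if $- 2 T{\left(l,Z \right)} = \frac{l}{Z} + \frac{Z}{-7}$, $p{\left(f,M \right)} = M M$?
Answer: $\frac{36533}{141} \approx 259.1$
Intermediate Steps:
$p{\left(f,M \right)} = M^{2}$
$T{\left(l,Z \right)} = \frac{Z}{14} - \frac{l}{2 Z}$ ($T{\left(l,Z \right)} = - \frac{\frac{l}{Z} + \frac{Z}{-7}}{2} = - \frac{\frac{l}{Z} + Z \left(- \frac{1}{7}\right)}{2} = - \frac{\frac{l}{Z} - \frac{Z}{7}}{2} = - \frac{- \frac{Z}{7} + \frac{l}{Z}}{2} = \frac{Z}{14} - \frac{l}{2 Z}$)
$\frac{307}{T{\left(p{\left(1,1 \right)},17 \right)}} = \frac{307}{\frac{1}{14} \cdot 17 - \frac{1^{2}}{2 \cdot 17}} = \frac{307}{\frac{17}{14} - \frac{1}{2} \cdot \frac{1}{17}} = \frac{307}{\frac{17}{14} - \frac{1}{34}} = \frac{307}{\frac{141}{119}} = 307 \cdot \frac{119}{141} = \frac{36533}{141}$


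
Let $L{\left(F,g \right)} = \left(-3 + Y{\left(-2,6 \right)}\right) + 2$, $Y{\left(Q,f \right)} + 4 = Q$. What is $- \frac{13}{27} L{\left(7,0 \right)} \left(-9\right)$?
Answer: $- \frac{91}{3} \approx -30.333$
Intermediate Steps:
$Y{\left(Q,f \right)} = -4 + Q$
$L{\left(F,g \right)} = -7$ ($L{\left(F,g \right)} = \left(-3 - 6\right) + 2 = -9 + 2 = -7$)
$- \frac{13}{27} L{\left(7,0 \right)} \left(-9\right) = - \frac{13}{27} \left(-7\right) \left(-9\right) = \left(-13\right) \frac{1}{27} \left(-7\right) \left(-9\right) = \left(- \frac{13}{27}\right) \left(-7\right) \left(-9\right) = \frac{91}{27} \left(-9\right) = - \frac{91}{3}$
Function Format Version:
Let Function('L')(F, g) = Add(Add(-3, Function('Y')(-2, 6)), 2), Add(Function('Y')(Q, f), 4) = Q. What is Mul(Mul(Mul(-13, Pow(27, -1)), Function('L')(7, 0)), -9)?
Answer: Rational(-91, 3) ≈ -30.333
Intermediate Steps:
Function('Y')(Q, f) = Add(-4, Q)
Function('L')(F, g) = -7 (Function('L')(F, g) = Add(Add(-3, Add(-4, -2)), 2) = Add(Add(-3, -6), 2) = Add(-9, 2) = -7)
Mul(Mul(Mul(-13, Pow(27, -1)), Function('L')(7, 0)), -9) = Mul(Mul(Mul(-13, Pow(27, -1)), -7), -9) = Mul(Mul(Mul(-13, Rational(1, 27)), -7), -9) = Mul(Mul(Rational(-13, 27), -7), -9) = Mul(Rational(91, 27), -9) = Rational(-91, 3)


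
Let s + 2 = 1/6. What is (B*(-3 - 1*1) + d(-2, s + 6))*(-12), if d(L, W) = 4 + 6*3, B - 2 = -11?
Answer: -696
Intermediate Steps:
B = -9 (B = 2 - 11 = -9)
s = -11/6 (s = -2 + 1/6 = -2 + ⅙ = -11/6 ≈ -1.8333)
d(L, W) = 22 (d(L, W) = 4 + 18 = 22)
(B*(-3 - 1*1) + d(-2, s + 6))*(-12) = (-9*(-3 - 1*1) + 22)*(-12) = (-9*(-3 - 1) + 22)*(-12) = (-9*(-4) + 22)*(-12) = (36 + 22)*(-12) = 58*(-12) = -696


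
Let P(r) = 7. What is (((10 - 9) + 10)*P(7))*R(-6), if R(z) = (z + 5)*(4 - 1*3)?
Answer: -77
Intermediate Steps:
R(z) = 5 + z (R(z) = (5 + z)*(4 - 3) = (5 + z)*1 = 5 + z)
(((10 - 9) + 10)*P(7))*R(-6) = (((10 - 9) + 10)*7)*(5 - 6) = ((1 + 10)*7)*(-1) = (11*7)*(-1) = 77*(-1) = -77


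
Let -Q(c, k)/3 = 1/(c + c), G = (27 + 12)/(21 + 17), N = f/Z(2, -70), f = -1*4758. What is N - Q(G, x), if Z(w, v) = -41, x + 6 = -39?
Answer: 62633/533 ≈ 117.51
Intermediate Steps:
x = -45 (x = -6 - 39 = -45)
f = -4758
N = 4758/41 (N = -4758/(-41) = -4758*(-1/41) = 4758/41 ≈ 116.05)
G = 39/38 ≈ 1.0263
Q(c, k) = -3/(2*c) (Q(c, k) = -3/(c + c) = -3*1/(2*c) = -3/(2*c))
N - Q(G, x) = 4758/41 - (-3)/(2*39/38) = 4758/41 - (-3)*38/(2*39) = 4758/41 - 1*(-19/13) = 4758/41 + 19/13 = 62633/533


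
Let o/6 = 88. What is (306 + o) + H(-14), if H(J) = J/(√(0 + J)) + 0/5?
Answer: 834 + I*√14 ≈ 834.0 + 3.7417*I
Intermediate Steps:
o = 528 (o = 6*88 = 528)
H(J) = √J (H(J) = J/(√J) + 0*(⅕) = J/√J + 0 = √J + 0 = √J)
(306 + o) + H(-14) = (306 + 528) + √(-14) = 834 + I*√14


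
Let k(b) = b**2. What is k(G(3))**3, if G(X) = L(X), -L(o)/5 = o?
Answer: 11390625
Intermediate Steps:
L(o) = -5*o
G(X) = -5*X
k(G(3))**3 = ((-5*3)**2)**3 = ((-15)**2)**3 = 225**3 = 11390625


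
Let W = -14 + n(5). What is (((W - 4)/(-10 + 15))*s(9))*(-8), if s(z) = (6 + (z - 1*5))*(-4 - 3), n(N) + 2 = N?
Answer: -1680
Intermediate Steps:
n(N) = -2 + N
W = -11 (W = -14 + (-2 + 5) = -14 + 3 = -11)
s(z) = -7 - 7*z (s(z) = (6 + (z - 5))*(-7) = (6 + (-5 + z))*(-7) = (1 + z)*(-7) = -7 - 7*z)
(((W - 4)/(-10 + 15))*s(9))*(-8) = (((-11 - 4)/(-10 + 15))*(-7 - 7*9))*(-8) = ((-15/5)*(-7 - 63))*(-8) = (-15*⅕*(-70))*(-8) = -3*(-70)*(-8) = 210*(-8) = -1680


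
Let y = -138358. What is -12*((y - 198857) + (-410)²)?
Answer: 2029380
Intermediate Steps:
-12*((y - 198857) + (-410)²) = -12*((-138358 - 198857) + (-410)²) = -12*(-337215 + 168100) = -12*(-169115) = 2029380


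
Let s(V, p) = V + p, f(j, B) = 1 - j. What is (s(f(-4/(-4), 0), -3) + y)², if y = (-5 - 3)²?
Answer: 3721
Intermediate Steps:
y = 64 (y = (-8)² = 64)
(s(f(-4/(-4), 0), -3) + y)² = (((1 - (-4)/(-4)) - 3) + 64)² = (((1 - (-4)*(-1)/4) - 3) + 64)² = (((1 - 1*1) - 3) + 64)² = (((1 - 1) - 3) + 64)² = ((0 - 3) + 64)² = (-3 + 64)² = 61² = 3721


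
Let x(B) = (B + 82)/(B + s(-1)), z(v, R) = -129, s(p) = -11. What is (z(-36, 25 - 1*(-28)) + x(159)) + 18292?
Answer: 2688365/148 ≈ 18165.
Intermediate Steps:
x(B) = (82 + B)/(-11 + B) (x(B) = (B + 82)/(B - 11) = (82 + B)/(-11 + B))
(z(-36, 25 - 1*(-28)) + x(159)) + 18292 = (-129 + (82 + 159)/(-11 + 159)) + 18292 = (-129 + 241/148) + 18292 = -18851/148 + 18292 = 2688365/148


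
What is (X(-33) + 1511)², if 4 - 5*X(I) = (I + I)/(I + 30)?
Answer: 56806369/25 ≈ 2.2723e+6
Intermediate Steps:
X(I) = ⅘ - 2*I/(5*(30 + I)) (X(I) = ⅘ - (I + I)/(5*(I + 30)) = ⅘ - 2*I/(5*(30 + I)))
(X(-33) + 1511)² = (2*(60 - 33)/(5*(30 - 33)) + 1511)² = ((⅖)*27/(-3) + 1511)² = ((⅖)*(-⅓)*27 + 1511)² = (-18/5 + 1511)² = (7537/5)² = 56806369/25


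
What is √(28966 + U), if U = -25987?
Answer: 3*√331 ≈ 54.580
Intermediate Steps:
√(28966 + U) = √(28966 - 25987) = √2979 = 3*√331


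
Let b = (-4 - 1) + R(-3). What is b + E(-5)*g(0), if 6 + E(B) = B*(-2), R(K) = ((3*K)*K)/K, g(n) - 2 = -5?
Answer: -26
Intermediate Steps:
g(n) = -3 (g(n) = 2 - 5 = -3)
R(K) = 3*K (R(K) = (3*K²)/K = 3*K)
E(B) = -6 - 2*B (E(B) = -6 + B*(-2) = -6 - 2*B)
b = -14 (b = (-4 - 1) + 3*(-3) = -5 - 9 = -14)
b + E(-5)*g(0) = -14 + (-6 - 2*(-5))*(-3) = -14 + (-6 + 10)*(-3) = -14 + 4*(-3) = -14 - 12 = -26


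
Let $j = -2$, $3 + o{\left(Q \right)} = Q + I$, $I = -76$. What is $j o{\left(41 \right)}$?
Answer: $76$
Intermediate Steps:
$o{\left(Q \right)} = -79 + Q$ ($o{\left(Q \right)} = -3 + \left(Q - 76\right) = -3 + \left(-76 + Q\right) = -79 + Q$)
$j o{\left(41 \right)} = - 2 \left(-79 + 41\right) = \left(-2\right) \left(-38\right) = 76$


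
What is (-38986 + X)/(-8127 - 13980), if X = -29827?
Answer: 68813/22107 ≈ 3.1127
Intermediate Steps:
(-38986 + X)/(-8127 - 13980) = (-38986 - 29827)/(-8127 - 13980) = -68813/(-22107) = -68813*(-1/22107) = 68813/22107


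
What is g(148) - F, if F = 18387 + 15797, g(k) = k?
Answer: -34036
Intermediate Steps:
F = 34184
g(148) - F = 148 - 1*34184 = 148 - 34184 = -34036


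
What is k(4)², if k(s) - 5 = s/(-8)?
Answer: 81/4 ≈ 20.250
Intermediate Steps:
k(s) = 5 - s/8 (k(s) = 5 + s/(-8) = 5 + s*(-⅛) = 5 - s/8)
k(4)² = (5 - ⅛*4)² = (5 - ½)² = (9/2)² = 81/4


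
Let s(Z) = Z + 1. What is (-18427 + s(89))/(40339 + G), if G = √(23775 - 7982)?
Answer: -739696243/1627219128 + 18337*√15793/1627219128 ≈ -0.45316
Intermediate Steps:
G = √15793 ≈ 125.67
s(Z) = 1 + Z
(-18427 + s(89))/(40339 + G) = (-18427 + (1 + 89))/(40339 + √15793) = (-18427 + 90)/(40339 + √15793) = -18337/(40339 + √15793)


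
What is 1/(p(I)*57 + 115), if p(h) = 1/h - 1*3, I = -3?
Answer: -1/75 ≈ -0.013333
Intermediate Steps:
p(h) = -3 + 1/h (p(h) = 1/h - 3 = -3 + 1/h)
1/(p(I)*57 + 115) = 1/((-3 + 1/(-3))*57 + 115) = 1/((-3 - 1/3)*57 + 115) = 1/(-10/3*57 + 115) = 1/(-190 + 115) = 1/(-75) = -1/75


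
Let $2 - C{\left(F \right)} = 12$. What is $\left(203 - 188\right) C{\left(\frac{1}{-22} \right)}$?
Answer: $-150$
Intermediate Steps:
$C{\left(F \right)} = -10$ ($C{\left(F \right)} = 2 - 12 = -10$)
$\left(203 - 188\right) C{\left(\frac{1}{-22} \right)} = \left(203 - 188\right) \left(-10\right) = 15 \left(-10\right) = -150$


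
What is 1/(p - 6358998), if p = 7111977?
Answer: 1/752979 ≈ 1.3281e-6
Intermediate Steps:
1/(p - 6358998) = 1/(7111977 - 6358998) = 1/752979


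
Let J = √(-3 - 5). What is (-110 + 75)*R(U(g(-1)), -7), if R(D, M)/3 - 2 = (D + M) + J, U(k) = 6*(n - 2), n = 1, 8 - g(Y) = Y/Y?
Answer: 1155 - 210*I*√2 ≈ 1155.0 - 296.98*I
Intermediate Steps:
g(Y) = 7 (g(Y) = 8 - Y/Y = 8 - 1*1 = 8 - 1 = 7)
U(k) = -6 (U(k) = 6*(1 - 2) = 6*(-1) = -6)
J = 2*I*√2 (J = √(-8) = 2*I*√2 ≈ 2.8284*I)
R(D, M) = 6 + 3*D + 3*M + 6*I*√2 (R(D, M) = 6 + 3*((D + M) + 2*I*√2) = 6 + 3*(D + M + 2*I*√2) = 6 + (3*D + 3*M + 6*I*√2) = 6 + 3*D + 3*M + 6*I*√2)
(-110 + 75)*R(U(g(-1)), -7) = (-110 + 75)*(6 + 3*(-6) + 3*(-7) + 6*I*√2) = -35*(6 - 18 - 21 + 6*I*√2) = -35*(-33 + 6*I*√2) = 1155 - 210*I*√2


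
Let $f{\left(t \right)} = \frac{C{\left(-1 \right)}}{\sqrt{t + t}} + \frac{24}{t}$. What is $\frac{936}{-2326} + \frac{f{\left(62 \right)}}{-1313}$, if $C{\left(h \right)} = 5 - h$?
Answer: $- \frac{19062960}{47337589} - \frac{3 \sqrt{31}}{40703} \approx -0.40311$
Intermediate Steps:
$f{\left(t \right)} = \frac{24}{t} + \frac{3 \sqrt{2}}{\sqrt{t}}$ ($f{\left(t \right)} = \frac{5 - -1}{\sqrt{t + t}} + \frac{24}{t} = \frac{5 + 1}{\sqrt{2 t}} + \frac{24}{t} = \frac{6}{\sqrt{2} \sqrt{t}} + \frac{24}{t} = 6 \frac{\sqrt{2}}{2 \sqrt{t}} + \frac{24}{t} = \frac{3 \sqrt{2}}{\sqrt{t}} + \frac{24}{t} = \frac{24}{t} + \frac{3 \sqrt{2}}{\sqrt{t}}$)
$\frac{936}{-2326} + \frac{f{\left(62 \right)}}{-1313} = \frac{936}{-2326} + \frac{\frac{24}{62} + \frac{3 \sqrt{2}}{\sqrt{62}}}{-1313} = 936 \left(- \frac{1}{2326}\right) + \left(24 \cdot \frac{1}{62} + 3 \sqrt{2} \frac{\sqrt{62}}{62}\right) \left(- \frac{1}{1313}\right) = - \frac{468}{1163} + \left(\frac{12}{31} + \frac{3 \sqrt{31}}{31}\right) \left(- \frac{1}{1313}\right) = - \frac{468}{1163} - \left(\frac{12}{40703} + \frac{3 \sqrt{31}}{40703}\right) = - \frac{19062960}{47337589} - \frac{3 \sqrt{31}}{40703}$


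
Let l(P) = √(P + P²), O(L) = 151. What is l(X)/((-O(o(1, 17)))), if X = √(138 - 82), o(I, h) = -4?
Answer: -2^(¾)*7^(¼)*√(1 + 2*√14)/151 ≈ -0.052766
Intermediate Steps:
X = 2*√14 (X = √56 = 2*√14 ≈ 7.4833)
l(X)/((-O(o(1, 17)))) = √((2*√14)*(1 + 2*√14))/((-1*151)) = √(2*√14*(1 + 2*√14))/(-151) = (2^(¾)*7^(¼)*√(1 + 2*√14))*(-1/151) = -2^(¾)*7^(¼)*√(1 + 2*√14)/151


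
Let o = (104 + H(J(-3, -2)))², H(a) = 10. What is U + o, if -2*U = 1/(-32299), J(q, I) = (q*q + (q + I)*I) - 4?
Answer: 839515609/64598 ≈ 12996.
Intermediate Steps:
J(q, I) = -4 + q² + I*(I + q) (J(q, I) = (q² + (I + q)*I) - 4 = (q² + I*(I + q)) - 4 = -4 + q² + I*(I + q))
U = 1/64598 (U = -½/(-32299) = -½*(-1/32299) = 1/64598 ≈ 1.5480e-5)
o = 12996 (o = (104 + 10)² = 114² = 12996)
U + o = 1/64598 + 12996 = 839515609/64598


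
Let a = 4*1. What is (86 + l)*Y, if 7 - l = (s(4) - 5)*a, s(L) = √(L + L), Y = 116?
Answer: 13108 - 928*√2 ≈ 11796.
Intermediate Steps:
s(L) = √2*√L (s(L) = √(2*L) = √2*√L)
a = 4
l = 27 - 8*√2 (l = 7 - (√2*√4 - 5)*4 = 7 - (√2*2 - 5)*4 = 7 - (2*√2 - 5)*4 = 7 - (-5 + 2*√2)*4 = 7 - (-20 + 8*√2) = 7 + (20 - 8*√2) = 27 - 8*√2 ≈ 15.686)
(86 + l)*Y = (86 + (27 - 8*√2))*116 = (113 - 8*√2)*116 = 13108 - 928*√2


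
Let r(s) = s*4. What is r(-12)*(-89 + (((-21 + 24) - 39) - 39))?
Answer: 7872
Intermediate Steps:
r(s) = 4*s
r(-12)*(-89 + (((-21 + 24) - 39) - 39)) = (4*(-12))*(-89 + (((-21 + 24) - 39) - 39)) = -48*(-89 + ((3 - 39) - 39)) = -48*(-89 + (-36 - 39)) = -48*(-89 - 75) = -48*(-164) = 7872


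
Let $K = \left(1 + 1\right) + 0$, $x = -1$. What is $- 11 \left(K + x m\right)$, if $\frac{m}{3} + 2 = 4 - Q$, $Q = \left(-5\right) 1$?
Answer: $209$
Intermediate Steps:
$K = 2$ ($K = 2 + 0 = 2$)
$Q = -5$
$m = 21$ ($m = -6 + 3 \left(4 - -5\right) = -6 + 3 \left(4 + 5\right) = -6 + 3 \cdot 9 = -6 + 27 = 21$)
$- 11 \left(K + x m\right) = - 11 \left(2 - 21\right) = \left(-11\right) \left(-19\right) = 209$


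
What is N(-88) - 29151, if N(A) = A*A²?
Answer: -710623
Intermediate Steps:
N(A) = A³
N(-88) - 29151 = (-88)³ - 29151 = -681472 - 29151 = -710623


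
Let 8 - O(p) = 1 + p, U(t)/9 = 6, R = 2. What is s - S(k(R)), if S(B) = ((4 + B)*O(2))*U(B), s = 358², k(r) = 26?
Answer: 120064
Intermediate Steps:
U(t) = 54 (U(t) = 9*6 = 54)
O(p) = 7 - p (O(p) = 8 - (1 + p) = 8 + (-1 - p) = 7 - p)
s = 128164
S(B) = 1080 + 270*B (S(B) = ((4 + B)*(7 - 1*2))*54 = ((4 + B)*(7 - 2))*54 = ((4 + B)*5)*54 = (20 + 5*B)*54 = 1080 + 270*B)
s - S(k(R)) = 128164 - (1080 + 270*26) = 128164 - (1080 + 7020) = 128164 - 1*8100 = 128164 - 8100 = 120064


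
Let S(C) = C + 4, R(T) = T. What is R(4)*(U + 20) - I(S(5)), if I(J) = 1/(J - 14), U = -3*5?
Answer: 101/5 ≈ 20.200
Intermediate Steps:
U = -15
S(C) = 4 + C
I(J) = 1/(-14 + J)
R(4)*(U + 20) - I(S(5)) = 4*(-15 + 20) - 1/(-14 + (4 + 5)) = 4*5 - 1/(-14 + 9) = 20 - 1/(-5) = 20 - 1*(-⅕) = 20 + ⅕ = 101/5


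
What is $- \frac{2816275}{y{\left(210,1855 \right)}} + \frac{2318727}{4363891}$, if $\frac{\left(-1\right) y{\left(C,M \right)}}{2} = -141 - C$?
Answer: $- \frac{12288289379671}{3063451482} \approx -4011.3$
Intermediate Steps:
$y{\left(C,M \right)} = 282 + 2 C$ ($y{\left(C,M \right)} = - 2 \left(-141 - C\right) = 282 + 2 C$)
$- \frac{2816275}{y{\left(210,1855 \right)}} + \frac{2318727}{4363891} = - \frac{2816275}{282 + 2 \cdot 210} + \frac{2318727}{4363891} = - \frac{2816275}{282 + 420} + 2318727 \cdot \frac{1}{4363891} = - \frac{2816275}{702} + \frac{2318727}{4363891} = - \frac{12288289379671}{3063451482}$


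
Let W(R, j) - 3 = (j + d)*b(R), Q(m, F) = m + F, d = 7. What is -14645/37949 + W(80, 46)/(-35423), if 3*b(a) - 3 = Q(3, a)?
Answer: -1729622588/4032802281 ≈ -0.42889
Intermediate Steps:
Q(m, F) = F + m
b(a) = 2 + a/3 (b(a) = 1 + (a + 3)/3 = 1 + (3 + a)/3 = 1 + (1 + a/3) = 2 + a/3)
W(R, j) = 3 + (2 + R/3)*(7 + j) (W(R, j) = 3 + (j + 7)*(2 + R/3) = 3 + (7 + j)*(2 + R/3) = 3 + (2 + R/3)*(7 + j))
-14645/37949 + W(80, 46)/(-35423) = -14645/37949 + (17 + (7/3)*80 + (⅓)*46*(6 + 80))/(-35423) = -14645*1/37949 + (17 + 560/3 + (⅓)*46*86)*(-1/35423) = -14645/37949 + (17 + 560/3 + 3956/3)*(-1/35423) = -14645/37949 + (4567/3)*(-1/35423) = -14645/37949 - 4567/106269 = -1729622588/4032802281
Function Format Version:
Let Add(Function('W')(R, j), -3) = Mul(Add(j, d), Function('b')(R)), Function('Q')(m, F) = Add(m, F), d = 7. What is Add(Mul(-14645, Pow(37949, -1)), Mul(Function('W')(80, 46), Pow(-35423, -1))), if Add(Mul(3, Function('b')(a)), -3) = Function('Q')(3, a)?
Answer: Rational(-1729622588, 4032802281) ≈ -0.42889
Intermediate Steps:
Function('Q')(m, F) = Add(F, m)
Function('b')(a) = Add(2, Mul(Rational(1, 3), a)) (Function('b')(a) = Add(1, Mul(Rational(1, 3), Add(a, 3))) = Add(1, Mul(Rational(1, 3), Add(3, a))) = Add(1, Add(1, Mul(Rational(1, 3), a))) = Add(2, Mul(Rational(1, 3), a)))
Function('W')(R, j) = Add(3, Mul(Add(2, Mul(Rational(1, 3), R)), Add(7, j))) (Function('W')(R, j) = Add(3, Mul(Add(j, 7), Add(2, Mul(Rational(1, 3), R)))) = Add(3, Mul(Add(7, j), Add(2, Mul(Rational(1, 3), R)))) = Add(3, Mul(Add(2, Mul(Rational(1, 3), R)), Add(7, j))))
Add(Mul(-14645, Pow(37949, -1)), Mul(Function('W')(80, 46), Pow(-35423, -1))) = Add(Mul(-14645, Pow(37949, -1)), Mul(Add(17, Mul(Rational(7, 3), 80), Mul(Rational(1, 3), 46, Add(6, 80))), Pow(-35423, -1))) = Add(Mul(-14645, Rational(1, 37949)), Mul(Add(17, Rational(560, 3), Mul(Rational(1, 3), 46, 86)), Rational(-1, 35423))) = Add(Rational(-14645, 37949), Mul(Add(17, Rational(560, 3), Rational(3956, 3)), Rational(-1, 35423))) = Add(Rational(-14645, 37949), Mul(Rational(4567, 3), Rational(-1, 35423))) = Add(Rational(-14645, 37949), Rational(-4567, 106269)) = Rational(-1729622588, 4032802281)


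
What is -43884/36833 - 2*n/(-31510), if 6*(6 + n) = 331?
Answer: -827497757/696364698 ≈ -1.1883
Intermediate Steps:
n = 295/6 (n = -6 + (1/6)*331 = -6 + 331/6 = 295/6 ≈ 49.167)
-43884/36833 - 2*n/(-31510) = -43884/36833 - 2*295/6/(-31510) = -43884*1/36833 - 295/3*(-1/31510) = -43884/36833 + 59/18906 = -827497757/696364698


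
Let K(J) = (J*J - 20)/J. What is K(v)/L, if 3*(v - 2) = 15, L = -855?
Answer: -29/5985 ≈ -0.0048454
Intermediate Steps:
v = 7 (v = 2 + (⅓)*15 = 2 + 5 = 7)
K(J) = (-20 + J²)/J (K(J) = (J² - 20)/J = (-20 + J²)/J)
K(v)/L = (7 - 20/7)/(-855) = (7 - 20*⅐)*(-1/855) = (7 - 20/7)*(-1/855) = (29/7)*(-1/855) = -29/5985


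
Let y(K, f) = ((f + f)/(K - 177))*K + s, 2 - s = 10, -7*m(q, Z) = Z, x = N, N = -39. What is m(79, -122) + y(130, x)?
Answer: 74082/329 ≈ 225.17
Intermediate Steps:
x = -39
m(q, Z) = -Z/7
s = -8 (s = 2 - 1*10 = 2 - 10 = -8)
y(K, f) = -8 + 2*K*f/(-177 + K) (y(K, f) = ((f + f)/(K - 177))*K - 8 = ((2*f)/(-177 + K))*K - 8 = (2*f/(-177 + K))*K - 8 = 2*K*f/(-177 + K) - 8 = -8 + 2*K*f/(-177 + K))
m(79, -122) + y(130, x) = -⅐*(-122) + 2*(708 - 4*130 + 130*(-39))/(-177 + 130) = 122/7 + 2*(708 - 520 - 5070)/(-47) = 122/7 + 2*(-1/47)*(-4882) = 122/7 + 9764/47 = 74082/329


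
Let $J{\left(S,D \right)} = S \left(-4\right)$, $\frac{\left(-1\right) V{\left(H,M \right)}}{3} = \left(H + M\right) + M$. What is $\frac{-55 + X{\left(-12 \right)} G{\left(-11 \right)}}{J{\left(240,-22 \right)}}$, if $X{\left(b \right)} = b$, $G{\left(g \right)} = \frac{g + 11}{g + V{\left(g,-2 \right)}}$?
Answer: $\frac{11}{192} \approx 0.057292$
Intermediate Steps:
$V{\left(H,M \right)} = - 6 M - 3 H$ ($V{\left(H,M \right)} = - 3 \left(\left(H + M\right) + M\right) = - 3 \left(H + 2 M\right) = - 6 M - 3 H$)
$G{\left(g \right)} = \frac{11 + g}{12 - 2 g}$ ($G{\left(g \right)} = \frac{g + 11}{g - \left(-12 + 3 g\right)} = \frac{11 + g}{g - \left(-12 + 3 g\right)} = \frac{11 + g}{12 - 2 g}$)
$J{\left(S,D \right)} = - 4 S$
$\frac{-55 + X{\left(-12 \right)} G{\left(-11 \right)}}{J{\left(240,-22 \right)}} = \frac{-55 - 12 \frac{-11 - -11}{2 \left(-6 - 11\right)}}{\left(-4\right) 240} = \frac{-55 - 12 \frac{-11 + 11}{2 \left(-17\right)}}{-960} = \left(-55 - 12 \cdot \frac{1}{2} \left(- \frac{1}{17}\right) 0\right) \left(- \frac{1}{960}\right) = \left(-55 - 0\right) \left(- \frac{1}{960}\right) = \left(-55 + 0\right) \left(- \frac{1}{960}\right) = \left(-55\right) \left(- \frac{1}{960}\right) = \frac{11}{192}$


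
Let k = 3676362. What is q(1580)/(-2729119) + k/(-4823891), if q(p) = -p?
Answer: -10025607637298/13164972582029 ≈ -0.76154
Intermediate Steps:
q(1580)/(-2729119) + k/(-4823891) = -1*1580/(-2729119) + 3676362/(-4823891) = -1580*(-1/2729119) + 3676362*(-1/4823891) = 1580/2729119 - 3676362/4823891 = -10025607637298/13164972582029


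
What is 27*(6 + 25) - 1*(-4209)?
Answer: 5046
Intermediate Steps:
27*(6 + 25) - 1*(-4209) = 27*31 + 4209 = 837 + 4209 = 5046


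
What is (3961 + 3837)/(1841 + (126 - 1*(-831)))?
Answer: 3899/1399 ≈ 2.7870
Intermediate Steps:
(3961 + 3837)/(1841 + (126 - 1*(-831))) = 7798/(1841 + (126 + 831)) = 7798/(1841 + 957) = 7798/2798 = 7798*(1/2798) = 3899/1399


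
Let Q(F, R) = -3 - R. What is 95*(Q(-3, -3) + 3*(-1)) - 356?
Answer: -641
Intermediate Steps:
95*(Q(-3, -3) + 3*(-1)) - 356 = 95*((-3 - 1*(-3)) + 3*(-1)) - 356 = 95*((-3 + 3) - 3) - 356 = 95*(0 - 3) - 356 = 95*(-3) - 356 = -285 - 356 = -641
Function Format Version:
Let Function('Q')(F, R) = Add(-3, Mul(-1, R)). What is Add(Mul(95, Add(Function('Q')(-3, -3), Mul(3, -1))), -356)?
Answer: -641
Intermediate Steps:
Add(Mul(95, Add(Function('Q')(-3, -3), Mul(3, -1))), -356) = Add(Mul(95, Add(Add(-3, Mul(-1, -3)), Mul(3, -1))), -356) = Add(Mul(95, Add(Add(-3, 3), -3)), -356) = Add(Mul(95, Add(0, -3)), -356) = Add(Mul(95, -3), -356) = Add(-285, -356) = -641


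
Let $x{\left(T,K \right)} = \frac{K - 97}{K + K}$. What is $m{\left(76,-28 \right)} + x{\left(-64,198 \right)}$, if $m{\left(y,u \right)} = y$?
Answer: $\frac{30197}{396} \approx 76.255$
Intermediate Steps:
$x{\left(T,K \right)} = \frac{-97 + K}{2 K}$
$m{\left(76,-28 \right)} + x{\left(-64,198 \right)} = 76 + \frac{-97 + 198}{2 \cdot 198} = 76 + \frac{1}{2} \cdot \frac{1}{198} \cdot 101 = 76 + \frac{101}{396} = \frac{30197}{396}$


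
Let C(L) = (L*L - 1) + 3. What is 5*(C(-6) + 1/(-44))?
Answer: 8355/44 ≈ 189.89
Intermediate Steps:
C(L) = 2 + L² (C(L) = (L² - 1) + 3 = (-1 + L²) + 3 = 2 + L²)
5*(C(-6) + 1/(-44)) = 5*((2 + (-6)²) + 1/(-44)) = 5*((2 + 36) - 1/44) = 5*(38 - 1/44) = 5*(1671/44) = 8355/44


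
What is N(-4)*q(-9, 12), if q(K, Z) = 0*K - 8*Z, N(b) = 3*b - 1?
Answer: 1248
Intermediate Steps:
N(b) = -1 + 3*b
q(K, Z) = -8*Z (q(K, Z) = 0 - 8*Z = -8*Z)
N(-4)*q(-9, 12) = (-1 + 3*(-4))*(-8*12) = (-1 - 12)*(-96) = -13*(-96) = 1248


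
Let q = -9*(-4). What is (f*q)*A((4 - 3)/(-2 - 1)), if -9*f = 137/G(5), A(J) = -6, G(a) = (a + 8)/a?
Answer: 16440/13 ≈ 1264.6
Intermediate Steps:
G(a) = (8 + a)/a
f = -685/117 (f = -137/(9*((8 + 5)/5)) = -137/(9*((⅕)*13)) = -137/(9*13/5) = -137*5/(9*13) = -⅑*685/13 = -685/117 ≈ -5.8547)
q = 36
(f*q)*A((4 - 3)/(-2 - 1)) = -685/117*36*(-6) = -2740/13*(-6) = 16440/13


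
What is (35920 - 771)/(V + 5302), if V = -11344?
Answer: -35149/6042 ≈ -5.8174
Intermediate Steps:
(35920 - 771)/(V + 5302) = (35920 - 771)/(-11344 + 5302) = 35149/(-6042) = 35149*(-1/6042) = -35149/6042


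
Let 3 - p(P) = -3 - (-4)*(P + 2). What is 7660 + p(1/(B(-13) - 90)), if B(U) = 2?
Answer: 168477/22 ≈ 7658.0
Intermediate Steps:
p(P) = -2 - 4*P (p(P) = 3 - (-3 - (-4)*(P + 2)) = 3 - (-3 - (-4)*(2 + P)) = 3 - (-3 - (-8 - 4*P)) = 3 - (-3 + (8 + 4*P)) = 3 - (5 + 4*P) = 3 + (-5 - 4*P) = -2 - 4*P)
7660 + p(1/(B(-13) - 90)) = 7660 + (-2 - 4/(2 - 90)) = 7660 + (-2 - 4/(-88)) = 7660 + (-2 - 4*(-1/88)) = 7660 + (-2 + 1/22) = 7660 - 43/22 = 168477/22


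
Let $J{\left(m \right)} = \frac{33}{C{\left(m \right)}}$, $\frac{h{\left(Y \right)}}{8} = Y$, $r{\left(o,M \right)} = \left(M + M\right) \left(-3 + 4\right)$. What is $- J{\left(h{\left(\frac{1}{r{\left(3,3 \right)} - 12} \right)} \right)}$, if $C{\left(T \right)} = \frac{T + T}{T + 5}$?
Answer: $\frac{363}{8} \approx 45.375$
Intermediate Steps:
$r{\left(o,M \right)} = 2 M$ ($r{\left(o,M \right)} = 2 M 1 = 2 M$)
$C{\left(T \right)} = \frac{2 T}{5 + T}$
$h{\left(Y \right)} = 8 Y$
$J{\left(m \right)} = \frac{33 \left(5 + m\right)}{2 m}$ ($J{\left(m \right)} = \frac{33}{2 m \frac{1}{5 + m}} = 33 \frac{5 + m}{2 m} = \frac{33 \left(5 + m\right)}{2 m}$)
$- J{\left(h{\left(\frac{1}{r{\left(3,3 \right)} - 12} \right)} \right)} = - \frac{33 \left(5 + \frac{8}{2 \cdot 3 - 12}\right)}{2 \frac{8}{2 \cdot 3 - 12}} = - \frac{33 \left(5 + \frac{8}{6 - 12}\right)}{2 \frac{8}{6 - 12}} = - \frac{33 \left(5 + \frac{8}{-6}\right)}{2 \frac{8}{-6}} = - \frac{33 \left(5 + 8 \left(- \frac{1}{6}\right)\right)}{2 \cdot 8 \left(- \frac{1}{6}\right)} = - \frac{33 \left(5 - \frac{4}{3}\right)}{2 \left(- \frac{4}{3}\right)} = - \frac{33 \left(-3\right) 11}{2 \cdot 4 \cdot 3} = \left(-1\right) \left(- \frac{363}{8}\right) = \frac{363}{8}$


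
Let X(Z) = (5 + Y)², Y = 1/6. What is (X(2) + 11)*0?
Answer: 0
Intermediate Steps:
Y = ⅙ ≈ 0.16667
X(Z) = 961/36 (X(Z) = (5 + ⅙)² = (31/6)² = 961/36)
(X(2) + 11)*0 = (961/36 + 11)*0 = (1357/36)*0 = 0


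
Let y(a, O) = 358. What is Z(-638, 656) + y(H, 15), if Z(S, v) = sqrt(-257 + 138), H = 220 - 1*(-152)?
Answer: 358 + I*sqrt(119) ≈ 358.0 + 10.909*I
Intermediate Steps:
H = 372 (H = 220 + 152 = 372)
Z(S, v) = I*sqrt(119) (Z(S, v) = sqrt(-119) = I*sqrt(119))
Z(-638, 656) + y(H, 15) = I*sqrt(119) + 358 = 358 + I*sqrt(119)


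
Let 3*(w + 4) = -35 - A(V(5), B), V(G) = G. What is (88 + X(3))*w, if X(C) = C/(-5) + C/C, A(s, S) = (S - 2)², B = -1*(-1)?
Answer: -7072/5 ≈ -1414.4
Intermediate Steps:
B = 1
A(s, S) = (-2 + S)²
w = -16 (w = -4 + (-35 - (-2 + 1)²)/3 = -4 + (-35 - 1*(-1)²)/3 = -4 + (-35 - 1*1)/3 = -4 + (-35 - 1)/3 = -4 + (⅓)*(-36) = -4 - 12 = -16)
X(C) = 1 - C/5 (X(C) = C*(-⅕) + 1 = -C/5 + 1 = 1 - C/5)
(88 + X(3))*w = (88 + (1 - ⅕*3))*(-16) = (88 + (1 - ⅗))*(-16) = (88 + ⅖)*(-16) = (442/5)*(-16) = -7072/5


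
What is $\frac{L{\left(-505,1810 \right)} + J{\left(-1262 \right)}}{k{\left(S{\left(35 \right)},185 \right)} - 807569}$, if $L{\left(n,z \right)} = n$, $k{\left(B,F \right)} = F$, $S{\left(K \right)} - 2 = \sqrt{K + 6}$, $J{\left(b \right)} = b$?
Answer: $\frac{589}{269128} \approx 0.0021885$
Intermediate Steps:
$S{\left(K \right)} = 2 + \sqrt{6 + K}$ ($S{\left(K \right)} = 2 + \sqrt{K + 6} = 2 + \sqrt{6 + K}$)
$\frac{L{\left(-505,1810 \right)} + J{\left(-1262 \right)}}{k{\left(S{\left(35 \right)},185 \right)} - 807569} = \frac{-505 - 1262}{185 - 807569} = - \frac{1767}{-807384} = \left(-1767\right) \left(- \frac{1}{807384}\right) = \frac{589}{269128}$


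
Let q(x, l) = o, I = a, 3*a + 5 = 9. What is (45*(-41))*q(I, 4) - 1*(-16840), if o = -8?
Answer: 31600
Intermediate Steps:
a = 4/3 (a = -5/3 + (1/3)*9 = -5/3 + 3 = 4/3 ≈ 1.3333)
I = 4/3 ≈ 1.3333
q(x, l) = -8
(45*(-41))*q(I, 4) - 1*(-16840) = (45*(-41))*(-8) - 1*(-16840) = -1845*(-8) + 16840 = 14760 + 16840 = 31600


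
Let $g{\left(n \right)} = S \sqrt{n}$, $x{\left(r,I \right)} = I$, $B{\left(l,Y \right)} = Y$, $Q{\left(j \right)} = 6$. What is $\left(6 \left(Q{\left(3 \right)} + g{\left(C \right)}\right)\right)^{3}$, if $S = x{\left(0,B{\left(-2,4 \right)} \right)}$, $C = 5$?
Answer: $357696 + 162432 \sqrt{5} \approx 7.2091 \cdot 10^{5}$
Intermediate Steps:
$S = 4$
$g{\left(n \right)} = 4 \sqrt{n}$
$\left(6 \left(Q{\left(3 \right)} + g{\left(C \right)}\right)\right)^{3} = \left(6 \left(6 + 4 \sqrt{5}\right)\right)^{3} = \left(36 + 24 \sqrt{5}\right)^{3}$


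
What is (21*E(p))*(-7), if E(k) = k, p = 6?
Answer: -882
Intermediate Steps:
(21*E(p))*(-7) = (21*6)*(-7) = 126*(-7) = -882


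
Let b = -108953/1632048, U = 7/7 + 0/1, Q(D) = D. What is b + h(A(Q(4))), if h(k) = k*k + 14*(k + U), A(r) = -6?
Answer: -55598585/1632048 ≈ -34.067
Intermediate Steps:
U = 1 (U = 7*(⅐) + 0*1 = 1 + 0 = 1)
b = -108953/1632048 (b = -108953*1/1632048 = -108953/1632048 ≈ -0.066758)
h(k) = 14 + k² + 14*k (h(k) = k*k + 14*(k + 1) = k² + 14*(1 + k) = k² + (14 + 14*k) = 14 + k² + 14*k)
b + h(A(Q(4))) = -108953/1632048 + (14 + (-6)² + 14*(-6)) = -108953/1632048 + (14 + 36 - 84) = -108953/1632048 - 34 = -55598585/1632048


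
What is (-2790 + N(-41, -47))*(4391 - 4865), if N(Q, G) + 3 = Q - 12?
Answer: 1349004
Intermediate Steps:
N(Q, G) = -15 + Q (N(Q, G) = -3 + (Q - 12) = -3 + (-12 + Q) = -15 + Q)
(-2790 + N(-41, -47))*(4391 - 4865) = (-2790 + (-15 - 41))*(4391 - 4865) = (-2790 - 56)*(-474) = -2846*(-474) = 1349004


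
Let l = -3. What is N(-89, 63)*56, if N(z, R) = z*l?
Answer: 14952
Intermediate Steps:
N(z, R) = -3*z (N(z, R) = z*(-3) = -3*z)
N(-89, 63)*56 = -3*(-89)*56 = 267*56 = 14952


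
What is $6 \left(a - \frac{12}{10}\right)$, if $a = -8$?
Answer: $- \frac{276}{5} \approx -55.2$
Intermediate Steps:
$6 \left(a - \frac{12}{10}\right) = 6 \left(-8 - \frac{12}{10}\right) = 6 \left(-8 - \frac{6}{5}\right) = 6 \left(- \frac{46}{5}\right) = - \frac{276}{5}$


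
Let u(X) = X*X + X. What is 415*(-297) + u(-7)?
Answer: -123213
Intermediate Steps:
u(X) = X + X**2 (u(X) = X**2 + X = X + X**2)
415*(-297) + u(-7) = 415*(-297) - 7*(1 - 7) = -123255 - 7*(-6) = -123255 + 42 = -123213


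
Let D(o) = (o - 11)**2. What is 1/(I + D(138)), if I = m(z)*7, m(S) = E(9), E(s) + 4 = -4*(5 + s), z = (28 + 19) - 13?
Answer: 1/15709 ≈ 6.3658e-5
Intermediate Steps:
D(o) = (-11 + o)**2
z = 34 (z = 47 - 13 = 34)
E(s) = -24 - 4*s (E(s) = -4 - 4*(5 + s) = -4 + (-20 - 4*s) = -24 - 4*s)
m(S) = -60 (m(S) = -24 - 4*9 = -24 - 36 = -60)
I = -420 (I = -60*7 = -420)
1/(I + D(138)) = 1/(-420 + (-11 + 138)**2) = 1/(-420 + 127**2) = 1/(-420 + 16129) = 1/15709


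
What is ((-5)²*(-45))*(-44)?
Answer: 49500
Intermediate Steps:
((-5)²*(-45))*(-44) = (25*(-45))*(-44) = -1125*(-44) = 49500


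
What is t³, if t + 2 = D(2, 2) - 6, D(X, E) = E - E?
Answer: -512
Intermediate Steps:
D(X, E) = 0
t = -8 (t = -2 + (0 - 6) = -2 - 6 = -8)
t³ = (-8)³ = -512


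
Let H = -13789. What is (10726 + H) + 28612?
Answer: 25549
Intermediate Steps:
(10726 + H) + 28612 = (10726 - 13789) + 28612 = -3063 + 28612 = 25549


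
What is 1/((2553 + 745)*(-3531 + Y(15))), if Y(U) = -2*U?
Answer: -1/11744178 ≈ -8.5149e-8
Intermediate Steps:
1/((2553 + 745)*(-3531 + Y(15))) = 1/((2553 + 745)*(-3531 - 2*15)) = 1/(3298*(-3531 - 30)) = 1/(3298*(-3561)) = 1/(-11744178) = -1/11744178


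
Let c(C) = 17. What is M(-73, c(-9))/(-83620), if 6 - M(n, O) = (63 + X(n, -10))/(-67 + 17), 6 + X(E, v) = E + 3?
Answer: -287/4181000 ≈ -6.8644e-5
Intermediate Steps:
X(E, v) = -3 + E (X(E, v) = -6 + (E + 3) = -6 + (3 + E) = -3 + E)
M(n, O) = 36/5 + n/50 (M(n, O) = 6 - (63 + (-3 + n))/(-67 + 17) = 6 - (60 + n)/(-50) = 6 - (60 + n)*(-1)/50 = 6 - (-6/5 - n/50) = 6 + (6/5 + n/50) = 36/5 + n/50)
M(-73, c(-9))/(-83620) = (36/5 + (1/50)*(-73))/(-83620) = (36/5 - 73/50)*(-1/83620) = (287/50)*(-1/83620) = -287/4181000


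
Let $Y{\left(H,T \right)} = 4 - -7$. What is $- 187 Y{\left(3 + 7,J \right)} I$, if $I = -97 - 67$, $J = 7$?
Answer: $337348$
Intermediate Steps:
$Y{\left(H,T \right)} = 11$ ($Y{\left(H,T \right)} = 4 + 7 = 11$)
$I = -164$ ($I = -97 - 67 = -164$)
$- 187 Y{\left(3 + 7,J \right)} I = \left(-187\right) 11 \left(-164\right) = \left(-2057\right) \left(-164\right) = 337348$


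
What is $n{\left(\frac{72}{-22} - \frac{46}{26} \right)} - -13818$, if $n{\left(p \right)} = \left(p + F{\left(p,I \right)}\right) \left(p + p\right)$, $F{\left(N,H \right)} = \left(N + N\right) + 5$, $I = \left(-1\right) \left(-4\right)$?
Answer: $\frac{284652298}{20449} \approx 13920.0$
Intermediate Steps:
$I = 4$
$F{\left(N,H \right)} = 5 + 2 N$ ($F{\left(N,H \right)} = 2 N + 5 = 5 + 2 N$)
$n{\left(p \right)} = 2 p \left(5 + 3 p\right)$ ($n{\left(p \right)} = \left(p + \left(5 + 2 p\right)\right) \left(p + p\right) = \left(5 + 3 p\right) 2 p = 2 p \left(5 + 3 p\right)$)
$n{\left(\frac{72}{-22} - \frac{46}{26} \right)} - -13818 = 2 \left(\frac{72}{-22} - \frac{46}{26}\right) \left(5 + 3 \left(\frac{72}{-22} - \frac{46}{26}\right)\right) - -13818 = 2 \left(72 \left(- \frac{1}{22}\right) - \frac{23}{13}\right) \left(5 + 3 \left(72 \left(- \frac{1}{22}\right) - \frac{23}{13}\right)\right) + 13818 = 2 \left(- \frac{36}{11} - \frac{23}{13}\right) \left(5 + 3 \left(- \frac{36}{11} - \frac{23}{13}\right)\right) + 13818 = 2 \left(- \frac{721}{143}\right) \left(5 + 3 \left(- \frac{721}{143}\right)\right) + 13818 = 2 \left(- \frac{721}{143}\right) \left(5 - \frac{2163}{143}\right) + 13818 = 2 \left(- \frac{721}{143}\right) \left(- \frac{1448}{143}\right) + 13818 = \frac{2088016}{20449} + 13818 = \frac{284652298}{20449}$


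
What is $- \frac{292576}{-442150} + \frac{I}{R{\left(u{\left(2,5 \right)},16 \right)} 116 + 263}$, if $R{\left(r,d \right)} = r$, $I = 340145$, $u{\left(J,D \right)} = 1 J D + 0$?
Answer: $\frac{75405723699}{314589725} \approx 239.7$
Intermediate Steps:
$u{\left(J,D \right)} = D J$ ($u{\left(J,D \right)} = J D + 0 = D J + 0 = D J$)
$- \frac{292576}{-442150} + \frac{I}{R{\left(u{\left(2,5 \right)},16 \right)} 116 + 263} = - \frac{292576}{-442150} + \frac{340145}{5 \cdot 2 \cdot 116 + 263} = \left(-292576\right) \left(- \frac{1}{442150}\right) + \frac{340145}{10 \cdot 116 + 263} = \frac{146288}{221075} + \frac{340145}{1160 + 263} = \frac{146288}{221075} + \frac{340145}{1423} = \frac{75405723699}{314589725}$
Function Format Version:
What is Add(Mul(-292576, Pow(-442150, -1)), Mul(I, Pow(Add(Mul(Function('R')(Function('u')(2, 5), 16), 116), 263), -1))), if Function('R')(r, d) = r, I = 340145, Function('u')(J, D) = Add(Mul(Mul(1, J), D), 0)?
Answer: Rational(75405723699, 314589725) ≈ 239.70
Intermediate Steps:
Function('u')(J, D) = Mul(D, J) (Function('u')(J, D) = Add(Mul(J, D), 0) = Add(Mul(D, J), 0) = Mul(D, J))
Add(Mul(-292576, Pow(-442150, -1)), Mul(I, Pow(Add(Mul(Function('R')(Function('u')(2, 5), 16), 116), 263), -1))) = Add(Mul(-292576, Pow(-442150, -1)), Mul(340145, Pow(Add(Mul(Mul(5, 2), 116), 263), -1))) = Add(Mul(-292576, Rational(-1, 442150)), Mul(340145, Pow(Add(Mul(10, 116), 263), -1))) = Add(Rational(146288, 221075), Mul(340145, Pow(Add(1160, 263), -1))) = Add(Rational(146288, 221075), Mul(340145, Pow(1423, -1))) = Add(Rational(146288, 221075), Mul(340145, Rational(1, 1423))) = Add(Rational(146288, 221075), Rational(340145, 1423)) = Rational(75405723699, 314589725)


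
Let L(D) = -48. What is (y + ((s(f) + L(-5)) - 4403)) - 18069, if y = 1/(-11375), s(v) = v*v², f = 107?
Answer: 13678699124/11375 ≈ 1.2025e+6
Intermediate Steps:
s(v) = v³
y = -1/11375 ≈ -8.7912e-5
(y + ((s(f) + L(-5)) - 4403)) - 18069 = (-1/11375 + ((107³ - 48) - 4403)) - 18069 = (-1/11375 + ((1225043 - 48) - 4403)) - 18069 = (-1/11375 + (1224995 - 4403)) - 18069 = (-1/11375 + 1220592) - 18069 = 13884233999/11375 - 18069 = 13678699124/11375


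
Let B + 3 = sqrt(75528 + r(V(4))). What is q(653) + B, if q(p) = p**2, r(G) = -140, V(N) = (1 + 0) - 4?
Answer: 426406 + 2*sqrt(18847) ≈ 4.2668e+5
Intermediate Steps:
V(N) = -3 (V(N) = 1 - 4 = -3)
B = -3 + 2*sqrt(18847) (B = -3 + sqrt(75528 - 140) = -3 + sqrt(75388) = -3 + 2*sqrt(18847) ≈ 271.57)
q(653) + B = 653**2 + (-3 + 2*sqrt(18847)) = 426409 + (-3 + 2*sqrt(18847)) = 426406 + 2*sqrt(18847)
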